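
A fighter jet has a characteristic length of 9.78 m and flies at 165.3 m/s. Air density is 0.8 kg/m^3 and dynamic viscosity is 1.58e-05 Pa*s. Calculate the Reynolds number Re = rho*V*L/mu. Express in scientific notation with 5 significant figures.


Step 1: Numerator = rho * V * L = 0.8 * 165.3 * 9.78 = 1293.3072
Step 2: Re = 1293.3072 / 1.58e-05
Step 3: Re = 8.1855e+07

8.1855e+07


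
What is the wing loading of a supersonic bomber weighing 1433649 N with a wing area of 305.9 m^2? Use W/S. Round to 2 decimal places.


Step 1: Wing loading = W / S = 1433649 / 305.9
Step 2: Wing loading = 4686.66 N/m^2

4686.66


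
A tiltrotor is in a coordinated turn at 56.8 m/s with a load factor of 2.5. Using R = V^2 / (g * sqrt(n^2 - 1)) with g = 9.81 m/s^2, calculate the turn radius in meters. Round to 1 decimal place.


Step 1: V^2 = 56.8^2 = 3226.24
Step 2: n^2 - 1 = 2.5^2 - 1 = 5.25
Step 3: sqrt(5.25) = 2.291288
Step 4: R = 3226.24 / (9.81 * 2.291288) = 143.5 m

143.5


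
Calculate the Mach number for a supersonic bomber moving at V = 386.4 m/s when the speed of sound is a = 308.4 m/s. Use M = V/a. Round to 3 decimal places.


Step 1: M = V / a = 386.4 / 308.4
Step 2: M = 1.253

1.253


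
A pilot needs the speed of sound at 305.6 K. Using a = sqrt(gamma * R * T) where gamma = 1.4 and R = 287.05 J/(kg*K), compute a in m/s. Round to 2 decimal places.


Step 1: gamma * R * T = 1.4 * 287.05 * 305.6 = 122811.472
Step 2: a = sqrt(122811.472) = 350.44 m/s

350.44


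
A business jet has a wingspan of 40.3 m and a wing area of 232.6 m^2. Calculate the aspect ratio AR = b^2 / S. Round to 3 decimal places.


Step 1: b^2 = 40.3^2 = 1624.09
Step 2: AR = 1624.09 / 232.6 = 6.982

6.982


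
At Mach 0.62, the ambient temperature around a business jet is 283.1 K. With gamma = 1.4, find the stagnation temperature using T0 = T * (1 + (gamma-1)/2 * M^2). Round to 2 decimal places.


Step 1: (gamma-1)/2 = 0.2
Step 2: M^2 = 0.3844
Step 3: 1 + 0.2 * 0.3844 = 1.07688
Step 4: T0 = 283.1 * 1.07688 = 304.86 K

304.86


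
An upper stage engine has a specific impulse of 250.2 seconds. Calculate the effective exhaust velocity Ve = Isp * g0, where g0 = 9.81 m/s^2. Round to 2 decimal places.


Step 1: Ve = Isp * g0 = 250.2 * 9.81
Step 2: Ve = 2454.46 m/s

2454.46


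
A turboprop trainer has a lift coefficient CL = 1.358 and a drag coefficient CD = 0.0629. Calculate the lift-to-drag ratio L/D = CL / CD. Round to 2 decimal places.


Step 1: L/D = CL / CD = 1.358 / 0.0629
Step 2: L/D = 21.59

21.59


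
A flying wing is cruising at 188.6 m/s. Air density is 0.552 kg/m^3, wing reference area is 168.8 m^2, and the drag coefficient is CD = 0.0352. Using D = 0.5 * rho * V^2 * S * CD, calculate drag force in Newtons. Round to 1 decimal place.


Step 1: Dynamic pressure q = 0.5 * 0.552 * 188.6^2 = 9817.309 Pa
Step 2: Drag D = q * S * CD = 9817.309 * 168.8 * 0.0352
Step 3: D = 58332.1 N

58332.1


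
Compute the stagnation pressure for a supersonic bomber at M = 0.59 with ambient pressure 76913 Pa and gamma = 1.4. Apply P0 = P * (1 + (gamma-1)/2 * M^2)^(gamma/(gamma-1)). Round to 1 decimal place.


Step 1: (gamma-1)/2 * M^2 = 0.2 * 0.3481 = 0.06962
Step 2: 1 + 0.06962 = 1.06962
Step 3: Exponent gamma/(gamma-1) = 3.5
Step 4: P0 = 76913 * 1.06962^3.5 = 97342.6 Pa

97342.6


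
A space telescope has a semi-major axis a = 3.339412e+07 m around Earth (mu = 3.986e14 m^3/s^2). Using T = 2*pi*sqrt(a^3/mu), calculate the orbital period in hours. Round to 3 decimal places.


Step 1: a^3 / mu = 3.724003e+22 / 3.986e14 = 9.342707e+07
Step 2: sqrt(9.342707e+07) = 9665.7678 s
Step 3: T = 2*pi * 9665.7678 = 60731.81 s
Step 4: T in hours = 60731.81 / 3600 = 16.870 hours

16.870


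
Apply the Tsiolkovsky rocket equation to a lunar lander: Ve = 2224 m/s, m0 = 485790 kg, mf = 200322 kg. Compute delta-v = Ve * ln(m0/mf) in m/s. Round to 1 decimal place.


Step 1: Mass ratio m0/mf = 485790 / 200322 = 2.425046
Step 2: ln(2.425046) = 0.88585
Step 3: delta-v = 2224 * 0.88585 = 1970.1 m/s

1970.1


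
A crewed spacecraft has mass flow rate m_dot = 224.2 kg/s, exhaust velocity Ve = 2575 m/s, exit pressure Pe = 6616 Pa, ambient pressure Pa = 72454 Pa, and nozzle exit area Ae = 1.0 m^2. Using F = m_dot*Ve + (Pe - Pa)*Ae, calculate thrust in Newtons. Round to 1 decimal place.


Step 1: Momentum thrust = m_dot * Ve = 224.2 * 2575 = 577315.0 N
Step 2: Pressure thrust = (Pe - Pa) * Ae = (6616 - 72454) * 1.0 = -65838.0 N
Step 3: Total thrust F = 577315.0 + -65838.0 = 511477.0 N

511477.0


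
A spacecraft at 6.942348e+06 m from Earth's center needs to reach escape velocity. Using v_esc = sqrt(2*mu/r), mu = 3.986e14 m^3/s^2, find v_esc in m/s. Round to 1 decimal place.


Step 1: 2*mu/r = 2 * 3.986e14 / 6.942348e+06 = 114831466.2417
Step 2: v_esc = sqrt(114831466.2417) = 10715.9 m/s

10715.9


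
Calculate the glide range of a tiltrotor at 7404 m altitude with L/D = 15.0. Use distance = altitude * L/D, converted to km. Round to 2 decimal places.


Step 1: Glide distance = altitude * L/D = 7404 * 15.0 = 111060.0 m
Step 2: Convert to km: 111060.0 / 1000 = 111.06 km

111.06


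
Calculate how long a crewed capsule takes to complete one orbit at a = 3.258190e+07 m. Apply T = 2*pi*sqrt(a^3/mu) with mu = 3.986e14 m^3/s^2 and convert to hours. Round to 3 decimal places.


Step 1: a^3 / mu = 3.458830e+22 / 3.986e14 = 8.677446e+07
Step 2: sqrt(8.677446e+07) = 9315.281 s
Step 3: T = 2*pi * 9315.281 = 58529.64 s
Step 4: T in hours = 58529.64 / 3600 = 16.258 hours

16.258


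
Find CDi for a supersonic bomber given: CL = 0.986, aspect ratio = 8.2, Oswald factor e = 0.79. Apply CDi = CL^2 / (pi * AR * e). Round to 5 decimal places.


Step 1: CL^2 = 0.986^2 = 0.972196
Step 2: pi * AR * e = 3.14159 * 8.2 * 0.79 = 20.351237
Step 3: CDi = 0.972196 / 20.351237 = 0.04777

0.04777


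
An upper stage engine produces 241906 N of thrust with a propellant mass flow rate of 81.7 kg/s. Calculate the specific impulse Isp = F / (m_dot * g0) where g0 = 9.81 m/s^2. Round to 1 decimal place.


Step 1: m_dot * g0 = 81.7 * 9.81 = 801.48
Step 2: Isp = 241906 / 801.48 = 301.8 s

301.8


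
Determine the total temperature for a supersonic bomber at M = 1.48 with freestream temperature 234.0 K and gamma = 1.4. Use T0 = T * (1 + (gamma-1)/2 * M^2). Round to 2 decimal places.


Step 1: (gamma-1)/2 = 0.2
Step 2: M^2 = 2.1904
Step 3: 1 + 0.2 * 2.1904 = 1.43808
Step 4: T0 = 234.0 * 1.43808 = 336.51 K

336.51


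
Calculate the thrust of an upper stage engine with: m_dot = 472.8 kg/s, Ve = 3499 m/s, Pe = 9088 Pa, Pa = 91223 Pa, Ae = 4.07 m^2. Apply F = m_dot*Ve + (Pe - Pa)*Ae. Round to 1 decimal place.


Step 1: Momentum thrust = m_dot * Ve = 472.8 * 3499 = 1654327.2 N
Step 2: Pressure thrust = (Pe - Pa) * Ae = (9088 - 91223) * 4.07 = -334289.45 N
Step 3: Total thrust F = 1654327.2 + -334289.45 = 1320037.8 N

1320037.8


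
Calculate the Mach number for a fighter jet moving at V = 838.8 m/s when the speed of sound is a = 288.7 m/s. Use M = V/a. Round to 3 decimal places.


Step 1: M = V / a = 838.8 / 288.7
Step 2: M = 2.905

2.905


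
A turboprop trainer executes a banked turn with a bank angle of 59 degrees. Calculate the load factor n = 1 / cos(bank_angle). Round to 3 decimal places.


Step 1: Convert 59 degrees to radians = 1.029744
Step 2: cos(59 deg) = 0.515038
Step 3: n = 1 / 0.515038 = 1.942

1.942


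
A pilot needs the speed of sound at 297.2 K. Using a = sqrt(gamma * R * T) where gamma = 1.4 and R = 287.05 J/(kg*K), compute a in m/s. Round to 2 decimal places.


Step 1: gamma * R * T = 1.4 * 287.05 * 297.2 = 119435.764
Step 2: a = sqrt(119435.764) = 345.59 m/s

345.59


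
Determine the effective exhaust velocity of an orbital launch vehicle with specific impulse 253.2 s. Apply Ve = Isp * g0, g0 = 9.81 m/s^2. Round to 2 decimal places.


Step 1: Ve = Isp * g0 = 253.2 * 9.81
Step 2: Ve = 2483.89 m/s

2483.89


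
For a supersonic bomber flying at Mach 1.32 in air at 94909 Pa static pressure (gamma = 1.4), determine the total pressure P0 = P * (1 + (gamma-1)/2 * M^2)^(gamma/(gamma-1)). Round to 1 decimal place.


Step 1: (gamma-1)/2 * M^2 = 0.2 * 1.7424 = 0.34848
Step 2: 1 + 0.34848 = 1.34848
Step 3: Exponent gamma/(gamma-1) = 3.5
Step 4: P0 = 94909 * 1.34848^3.5 = 270248.4 Pa

270248.4


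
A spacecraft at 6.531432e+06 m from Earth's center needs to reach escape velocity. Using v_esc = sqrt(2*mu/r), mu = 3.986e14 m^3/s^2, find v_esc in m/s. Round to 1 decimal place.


Step 1: 2*mu/r = 2 * 3.986e14 / 6.531432e+06 = 122055928.9295
Step 2: v_esc = sqrt(122055928.9295) = 11047.9 m/s

11047.9


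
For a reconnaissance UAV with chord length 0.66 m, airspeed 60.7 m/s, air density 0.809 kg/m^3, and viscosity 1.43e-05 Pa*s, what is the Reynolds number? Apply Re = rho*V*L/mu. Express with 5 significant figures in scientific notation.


Step 1: Numerator = rho * V * L = 0.809 * 60.7 * 0.66 = 32.410158
Step 2: Re = 32.410158 / 1.43e-05
Step 3: Re = 2.2664e+06

2.2664e+06


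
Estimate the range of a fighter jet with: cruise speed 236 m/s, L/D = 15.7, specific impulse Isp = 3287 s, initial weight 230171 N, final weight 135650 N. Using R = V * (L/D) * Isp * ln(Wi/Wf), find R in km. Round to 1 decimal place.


Step 1: Coefficient = V * (L/D) * Isp = 236 * 15.7 * 3287 = 12178992.4 m
Step 2: Wi/Wf = 230171 / 135650 = 1.696801
Step 3: ln(1.696801) = 0.528744
Step 4: R = 12178992.4 * 0.528744 = 6439574.9 m = 6439.6 km

6439.6


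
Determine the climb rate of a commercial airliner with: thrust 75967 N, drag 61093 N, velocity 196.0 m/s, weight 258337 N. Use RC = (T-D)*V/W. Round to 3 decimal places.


Step 1: Excess thrust = T - D = 75967 - 61093 = 14874 N
Step 2: Excess power = 14874 * 196.0 = 2915304.0 W
Step 3: RC = 2915304.0 / 258337 = 11.285 m/s

11.285


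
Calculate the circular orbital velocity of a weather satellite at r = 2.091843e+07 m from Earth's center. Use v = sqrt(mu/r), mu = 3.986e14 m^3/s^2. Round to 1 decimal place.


Step 1: mu / r = 3.986e14 / 2.091843e+07 = 19054967.3183
Step 2: v = sqrt(19054967.3183) = 4365.2 m/s

4365.2


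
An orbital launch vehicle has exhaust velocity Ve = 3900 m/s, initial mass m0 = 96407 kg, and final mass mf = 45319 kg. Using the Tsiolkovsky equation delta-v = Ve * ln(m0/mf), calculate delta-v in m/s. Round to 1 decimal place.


Step 1: Mass ratio m0/mf = 96407 / 45319 = 2.127298
Step 2: ln(2.127298) = 0.754852
Step 3: delta-v = 3900 * 0.754852 = 2943.9 m/s

2943.9


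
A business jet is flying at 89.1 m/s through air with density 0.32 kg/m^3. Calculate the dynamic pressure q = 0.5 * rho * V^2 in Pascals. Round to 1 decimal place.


Step 1: V^2 = 89.1^2 = 7938.81
Step 2: q = 0.5 * 0.32 * 7938.81
Step 3: q = 1270.2 Pa

1270.2


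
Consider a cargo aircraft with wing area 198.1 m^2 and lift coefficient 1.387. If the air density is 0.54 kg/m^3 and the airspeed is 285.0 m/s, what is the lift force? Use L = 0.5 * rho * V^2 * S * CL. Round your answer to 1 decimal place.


Step 1: Calculate dynamic pressure q = 0.5 * 0.54 * 285.0^2 = 0.5 * 0.54 * 81225.0 = 21930.75 Pa
Step 2: Multiply by wing area and lift coefficient: L = 21930.75 * 198.1 * 1.387
Step 3: L = 4344481.575 * 1.387 = 6025795.9 N

6025795.9


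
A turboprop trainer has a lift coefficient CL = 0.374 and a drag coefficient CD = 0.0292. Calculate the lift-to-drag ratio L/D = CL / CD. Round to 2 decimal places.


Step 1: L/D = CL / CD = 0.374 / 0.0292
Step 2: L/D = 12.81

12.81


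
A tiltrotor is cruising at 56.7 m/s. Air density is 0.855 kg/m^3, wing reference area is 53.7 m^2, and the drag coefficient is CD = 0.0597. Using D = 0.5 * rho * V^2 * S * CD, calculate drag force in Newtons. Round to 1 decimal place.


Step 1: Dynamic pressure q = 0.5 * 0.855 * 56.7^2 = 1374.3655 Pa
Step 2: Drag D = q * S * CD = 1374.3655 * 53.7 * 0.0597
Step 3: D = 4406.1 N

4406.1


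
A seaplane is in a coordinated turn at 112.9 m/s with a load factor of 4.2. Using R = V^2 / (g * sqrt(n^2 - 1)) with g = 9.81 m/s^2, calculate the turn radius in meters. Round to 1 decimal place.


Step 1: V^2 = 112.9^2 = 12746.41
Step 2: n^2 - 1 = 4.2^2 - 1 = 16.64
Step 3: sqrt(16.64) = 4.079216
Step 4: R = 12746.41 / (9.81 * 4.079216) = 318.5 m

318.5


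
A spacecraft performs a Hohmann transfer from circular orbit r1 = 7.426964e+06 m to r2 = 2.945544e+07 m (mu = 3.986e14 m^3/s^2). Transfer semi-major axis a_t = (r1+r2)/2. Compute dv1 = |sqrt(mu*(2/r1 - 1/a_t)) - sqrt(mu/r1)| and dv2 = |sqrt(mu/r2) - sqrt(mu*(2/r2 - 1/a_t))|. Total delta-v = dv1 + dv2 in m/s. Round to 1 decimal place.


Step 1: Transfer semi-major axis a_t = (7.426964e+06 + 2.945544e+07) / 2 = 1.844120e+07 m
Step 2: v1 (circular at r1) = sqrt(mu/r1) = 7325.93 m/s
Step 3: v_t1 = sqrt(mu*(2/r1 - 1/a_t)) = 9258.72 m/s
Step 4: dv1 = |9258.72 - 7325.93| = 1932.79 m/s
Step 5: v2 (circular at r2) = 3678.63 m/s, v_t2 = 2334.52 m/s
Step 6: dv2 = |3678.63 - 2334.52| = 1344.11 m/s
Step 7: Total delta-v = 1932.79 + 1344.11 = 3276.9 m/s

3276.9


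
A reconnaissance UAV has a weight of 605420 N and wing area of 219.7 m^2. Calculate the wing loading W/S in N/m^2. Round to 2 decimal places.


Step 1: Wing loading = W / S = 605420 / 219.7
Step 2: Wing loading = 2755.67 N/m^2

2755.67


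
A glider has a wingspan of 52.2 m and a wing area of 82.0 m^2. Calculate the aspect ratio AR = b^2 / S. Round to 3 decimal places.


Step 1: b^2 = 52.2^2 = 2724.84
Step 2: AR = 2724.84 / 82.0 = 33.230

33.230


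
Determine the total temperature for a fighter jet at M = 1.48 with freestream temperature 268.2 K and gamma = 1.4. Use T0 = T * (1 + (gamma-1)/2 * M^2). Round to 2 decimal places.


Step 1: (gamma-1)/2 = 0.2
Step 2: M^2 = 2.1904
Step 3: 1 + 0.2 * 2.1904 = 1.43808
Step 4: T0 = 268.2 * 1.43808 = 385.69 K

385.69


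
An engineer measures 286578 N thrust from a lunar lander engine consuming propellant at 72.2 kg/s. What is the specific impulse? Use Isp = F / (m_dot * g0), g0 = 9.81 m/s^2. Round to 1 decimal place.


Step 1: m_dot * g0 = 72.2 * 9.81 = 708.28
Step 2: Isp = 286578 / 708.28 = 404.6 s

404.6


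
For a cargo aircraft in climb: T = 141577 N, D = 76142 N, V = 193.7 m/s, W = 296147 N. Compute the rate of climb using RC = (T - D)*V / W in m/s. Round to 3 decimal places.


Step 1: Excess thrust = T - D = 141577 - 76142 = 65435 N
Step 2: Excess power = 65435 * 193.7 = 12674759.5 W
Step 3: RC = 12674759.5 / 296147 = 42.799 m/s

42.799


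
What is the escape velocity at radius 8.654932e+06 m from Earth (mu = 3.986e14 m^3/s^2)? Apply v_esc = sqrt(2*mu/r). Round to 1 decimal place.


Step 1: 2*mu/r = 2 * 3.986e14 / 8.654932e+06 = 92109331.4194
Step 2: v_esc = sqrt(92109331.4194) = 9597.4 m/s

9597.4


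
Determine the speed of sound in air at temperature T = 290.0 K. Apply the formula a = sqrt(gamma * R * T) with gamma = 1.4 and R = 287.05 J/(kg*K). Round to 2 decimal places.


Step 1: gamma * R * T = 1.4 * 287.05 * 290.0 = 116542.3
Step 2: a = sqrt(116542.3) = 341.38 m/s

341.38


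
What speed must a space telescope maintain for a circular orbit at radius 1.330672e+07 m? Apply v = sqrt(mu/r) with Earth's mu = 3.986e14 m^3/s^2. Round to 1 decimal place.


Step 1: mu / r = 3.986e14 / 1.330672e+07 = 29954789.7604
Step 2: v = sqrt(29954789.7604) = 5473.1 m/s

5473.1


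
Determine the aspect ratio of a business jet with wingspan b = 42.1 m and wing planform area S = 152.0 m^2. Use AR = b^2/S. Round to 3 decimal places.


Step 1: b^2 = 42.1^2 = 1772.41
Step 2: AR = 1772.41 / 152.0 = 11.661

11.661


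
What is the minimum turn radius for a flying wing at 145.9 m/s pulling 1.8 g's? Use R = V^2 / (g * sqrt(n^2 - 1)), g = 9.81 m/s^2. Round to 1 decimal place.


Step 1: V^2 = 145.9^2 = 21286.81
Step 2: n^2 - 1 = 1.8^2 - 1 = 2.24
Step 3: sqrt(2.24) = 1.496663
Step 4: R = 21286.81 / (9.81 * 1.496663) = 1449.8 m

1449.8


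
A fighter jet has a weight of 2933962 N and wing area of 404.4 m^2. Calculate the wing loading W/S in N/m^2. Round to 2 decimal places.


Step 1: Wing loading = W / S = 2933962 / 404.4
Step 2: Wing loading = 7255.10 N/m^2

7255.10


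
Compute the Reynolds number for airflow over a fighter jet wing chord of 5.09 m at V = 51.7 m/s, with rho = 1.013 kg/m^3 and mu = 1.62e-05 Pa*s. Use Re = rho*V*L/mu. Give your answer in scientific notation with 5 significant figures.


Step 1: Numerator = rho * V * L = 1.013 * 51.7 * 5.09 = 266.573989
Step 2: Re = 266.573989 / 1.62e-05
Step 3: Re = 1.6455e+07

1.6455e+07


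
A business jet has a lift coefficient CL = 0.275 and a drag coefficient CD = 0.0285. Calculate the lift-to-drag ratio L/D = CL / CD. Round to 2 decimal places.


Step 1: L/D = CL / CD = 0.275 / 0.0285
Step 2: L/D = 9.65

9.65


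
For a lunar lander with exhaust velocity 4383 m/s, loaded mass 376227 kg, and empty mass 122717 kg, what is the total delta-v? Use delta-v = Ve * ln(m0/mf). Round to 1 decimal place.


Step 1: Mass ratio m0/mf = 376227 / 122717 = 3.06581
Step 2: ln(3.06581) = 1.120312
Step 3: delta-v = 4383 * 1.120312 = 4910.3 m/s

4910.3


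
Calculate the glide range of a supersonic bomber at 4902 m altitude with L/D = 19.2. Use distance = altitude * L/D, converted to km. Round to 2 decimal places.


Step 1: Glide distance = altitude * L/D = 4902 * 19.2 = 94118.4 m
Step 2: Convert to km: 94118.4 / 1000 = 94.12 km

94.12


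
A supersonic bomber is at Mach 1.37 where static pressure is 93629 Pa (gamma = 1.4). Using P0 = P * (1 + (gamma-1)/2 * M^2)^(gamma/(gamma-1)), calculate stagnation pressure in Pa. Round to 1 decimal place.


Step 1: (gamma-1)/2 * M^2 = 0.2 * 1.8769 = 0.37538
Step 2: 1 + 0.37538 = 1.37538
Step 3: Exponent gamma/(gamma-1) = 3.5
Step 4: P0 = 93629 * 1.37538^3.5 = 285686.6 Pa

285686.6


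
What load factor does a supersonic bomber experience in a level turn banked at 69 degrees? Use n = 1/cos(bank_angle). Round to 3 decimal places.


Step 1: Convert 69 degrees to radians = 1.204277
Step 2: cos(69 deg) = 0.358368
Step 3: n = 1 / 0.358368 = 2.790

2.790


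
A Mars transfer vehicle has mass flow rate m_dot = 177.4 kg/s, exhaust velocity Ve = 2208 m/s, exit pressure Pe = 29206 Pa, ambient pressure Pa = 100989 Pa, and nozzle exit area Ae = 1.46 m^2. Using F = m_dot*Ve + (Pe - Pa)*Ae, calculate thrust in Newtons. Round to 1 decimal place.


Step 1: Momentum thrust = m_dot * Ve = 177.4 * 2208 = 391699.2 N
Step 2: Pressure thrust = (Pe - Pa) * Ae = (29206 - 100989) * 1.46 = -104803.18 N
Step 3: Total thrust F = 391699.2 + -104803.18 = 286896.0 N

286896.0


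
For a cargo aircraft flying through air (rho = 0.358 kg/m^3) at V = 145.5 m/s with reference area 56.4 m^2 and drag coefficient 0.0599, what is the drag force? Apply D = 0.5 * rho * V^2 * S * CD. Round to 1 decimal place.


Step 1: Dynamic pressure q = 0.5 * 0.358 * 145.5^2 = 3789.4747 Pa
Step 2: Drag D = q * S * CD = 3789.4747 * 56.4 * 0.0599
Step 3: D = 12802.2 N

12802.2


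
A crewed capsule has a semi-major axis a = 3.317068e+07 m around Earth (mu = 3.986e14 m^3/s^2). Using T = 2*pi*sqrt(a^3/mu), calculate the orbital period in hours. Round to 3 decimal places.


Step 1: a^3 / mu = 3.649750e+22 / 3.986e14 = 9.156423e+07
Step 2: sqrt(9.156423e+07) = 9568.9198 s
Step 3: T = 2*pi * 9568.9198 = 60123.3 s
Step 4: T in hours = 60123.3 / 3600 = 16.701 hours

16.701


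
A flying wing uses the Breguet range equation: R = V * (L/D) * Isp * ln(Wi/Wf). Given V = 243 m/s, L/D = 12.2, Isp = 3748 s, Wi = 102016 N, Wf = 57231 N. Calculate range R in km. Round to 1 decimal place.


Step 1: Coefficient = V * (L/D) * Isp = 243 * 12.2 * 3748 = 11111320.8 m
Step 2: Wi/Wf = 102016 / 57231 = 1.78253
Step 3: ln(1.78253) = 0.578034
Step 4: R = 11111320.8 * 0.578034 = 6422720.7 m = 6422.7 km

6422.7


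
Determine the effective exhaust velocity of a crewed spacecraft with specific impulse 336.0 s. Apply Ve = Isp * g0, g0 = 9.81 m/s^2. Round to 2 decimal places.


Step 1: Ve = Isp * g0 = 336.0 * 9.81
Step 2: Ve = 3296.16 m/s

3296.16


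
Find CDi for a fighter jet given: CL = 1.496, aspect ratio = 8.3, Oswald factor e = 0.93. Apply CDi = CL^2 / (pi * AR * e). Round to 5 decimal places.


Step 1: CL^2 = 1.496^2 = 2.238016
Step 2: pi * AR * e = 3.14159 * 8.3 * 0.93 = 24.249954
Step 3: CDi = 2.238016 / 24.249954 = 0.09229

0.09229


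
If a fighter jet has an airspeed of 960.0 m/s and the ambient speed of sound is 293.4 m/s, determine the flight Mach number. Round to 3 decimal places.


Step 1: M = V / a = 960.0 / 293.4
Step 2: M = 3.272

3.272


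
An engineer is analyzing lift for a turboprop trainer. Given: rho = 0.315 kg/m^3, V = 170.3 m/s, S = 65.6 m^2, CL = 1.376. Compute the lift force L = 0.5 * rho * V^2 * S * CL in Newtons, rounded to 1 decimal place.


Step 1: Calculate dynamic pressure q = 0.5 * 0.315 * 170.3^2 = 0.5 * 0.315 * 29002.09 = 4567.8292 Pa
Step 2: Multiply by wing area and lift coefficient: L = 4567.8292 * 65.6 * 1.376
Step 3: L = 299649.5939 * 1.376 = 412317.8 N

412317.8


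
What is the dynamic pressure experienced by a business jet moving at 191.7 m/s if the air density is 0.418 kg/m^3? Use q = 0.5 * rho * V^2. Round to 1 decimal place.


Step 1: V^2 = 191.7^2 = 36748.89
Step 2: q = 0.5 * 0.418 * 36748.89
Step 3: q = 7680.5 Pa

7680.5


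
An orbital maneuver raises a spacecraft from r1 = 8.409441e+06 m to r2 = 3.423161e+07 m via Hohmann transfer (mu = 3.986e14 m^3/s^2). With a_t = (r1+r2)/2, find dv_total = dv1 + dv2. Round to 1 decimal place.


Step 1: Transfer semi-major axis a_t = (8.409441e+06 + 3.423161e+07) / 2 = 2.132053e+07 m
Step 2: v1 (circular at r1) = sqrt(mu/r1) = 6884.7 m/s
Step 3: v_t1 = sqrt(mu*(2/r1 - 1/a_t)) = 8723.68 m/s
Step 4: dv1 = |8723.68 - 6884.7| = 1838.98 m/s
Step 5: v2 (circular at r2) = 3412.36 m/s, v_t2 = 2143.09 m/s
Step 6: dv2 = |3412.36 - 2143.09| = 1269.28 m/s
Step 7: Total delta-v = 1838.98 + 1269.28 = 3108.3 m/s

3108.3


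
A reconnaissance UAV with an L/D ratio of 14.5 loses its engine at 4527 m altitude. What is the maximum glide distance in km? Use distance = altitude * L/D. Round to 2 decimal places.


Step 1: Glide distance = altitude * L/D = 4527 * 14.5 = 65641.5 m
Step 2: Convert to km: 65641.5 / 1000 = 65.64 km

65.64


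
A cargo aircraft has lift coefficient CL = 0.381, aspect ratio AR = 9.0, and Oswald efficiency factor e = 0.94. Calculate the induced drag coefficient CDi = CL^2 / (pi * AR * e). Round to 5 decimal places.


Step 1: CL^2 = 0.381^2 = 0.145161
Step 2: pi * AR * e = 3.14159 * 9.0 * 0.94 = 26.577874
Step 3: CDi = 0.145161 / 26.577874 = 0.00546

0.00546


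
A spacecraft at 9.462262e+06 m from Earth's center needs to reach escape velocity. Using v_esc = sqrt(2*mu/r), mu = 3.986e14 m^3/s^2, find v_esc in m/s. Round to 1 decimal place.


Step 1: 2*mu/r = 2 * 3.986e14 / 9.462262e+06 = 84250467.8057
Step 2: v_esc = sqrt(84250467.8057) = 9178.8 m/s

9178.8


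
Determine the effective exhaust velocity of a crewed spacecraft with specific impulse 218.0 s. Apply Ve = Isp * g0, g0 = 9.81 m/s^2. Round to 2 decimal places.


Step 1: Ve = Isp * g0 = 218.0 * 9.81
Step 2: Ve = 2138.58 m/s

2138.58


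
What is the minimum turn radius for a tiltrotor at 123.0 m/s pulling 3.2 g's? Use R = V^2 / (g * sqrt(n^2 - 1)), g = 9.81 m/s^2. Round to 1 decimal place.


Step 1: V^2 = 123.0^2 = 15129.0
Step 2: n^2 - 1 = 3.2^2 - 1 = 9.24
Step 3: sqrt(9.24) = 3.039737
Step 4: R = 15129.0 / (9.81 * 3.039737) = 507.3 m

507.3


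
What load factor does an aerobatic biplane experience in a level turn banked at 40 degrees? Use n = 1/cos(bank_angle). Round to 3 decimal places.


Step 1: Convert 40 degrees to radians = 0.698132
Step 2: cos(40 deg) = 0.766044
Step 3: n = 1 / 0.766044 = 1.305

1.305


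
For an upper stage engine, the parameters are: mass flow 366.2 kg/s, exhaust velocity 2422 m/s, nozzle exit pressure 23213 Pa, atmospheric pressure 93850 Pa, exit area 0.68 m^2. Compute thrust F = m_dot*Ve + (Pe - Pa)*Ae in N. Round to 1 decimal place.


Step 1: Momentum thrust = m_dot * Ve = 366.2 * 2422 = 886936.4 N
Step 2: Pressure thrust = (Pe - Pa) * Ae = (23213 - 93850) * 0.68 = -48033.16 N
Step 3: Total thrust F = 886936.4 + -48033.16 = 838903.2 N

838903.2


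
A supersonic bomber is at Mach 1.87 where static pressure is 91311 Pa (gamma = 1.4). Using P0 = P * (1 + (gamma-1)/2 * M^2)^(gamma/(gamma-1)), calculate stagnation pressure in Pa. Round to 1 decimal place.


Step 1: (gamma-1)/2 * M^2 = 0.2 * 3.4969 = 0.69938
Step 2: 1 + 0.69938 = 1.69938
Step 3: Exponent gamma/(gamma-1) = 3.5
Step 4: P0 = 91311 * 1.69938^3.5 = 584170.8 Pa

584170.8


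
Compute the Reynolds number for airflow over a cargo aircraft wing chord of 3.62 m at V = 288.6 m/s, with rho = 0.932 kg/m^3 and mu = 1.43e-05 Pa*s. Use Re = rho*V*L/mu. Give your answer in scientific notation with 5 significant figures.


Step 1: Numerator = rho * V * L = 0.932 * 288.6 * 3.62 = 973.690224
Step 2: Re = 973.690224 / 1.43e-05
Step 3: Re = 6.8090e+07

6.8090e+07


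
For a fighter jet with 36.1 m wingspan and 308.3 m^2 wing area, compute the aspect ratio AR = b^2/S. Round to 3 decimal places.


Step 1: b^2 = 36.1^2 = 1303.21
Step 2: AR = 1303.21 / 308.3 = 4.227

4.227


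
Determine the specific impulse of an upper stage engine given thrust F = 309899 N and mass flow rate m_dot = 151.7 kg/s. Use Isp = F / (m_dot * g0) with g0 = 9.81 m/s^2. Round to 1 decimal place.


Step 1: m_dot * g0 = 151.7 * 9.81 = 1488.18
Step 2: Isp = 309899 / 1488.18 = 208.2 s

208.2


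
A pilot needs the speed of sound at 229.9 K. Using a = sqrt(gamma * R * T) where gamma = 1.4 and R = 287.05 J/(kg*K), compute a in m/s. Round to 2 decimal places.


Step 1: gamma * R * T = 1.4 * 287.05 * 229.9 = 92389.913
Step 2: a = sqrt(92389.913) = 303.96 m/s

303.96


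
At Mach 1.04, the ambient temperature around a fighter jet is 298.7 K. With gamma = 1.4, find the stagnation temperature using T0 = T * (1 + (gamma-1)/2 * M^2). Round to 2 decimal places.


Step 1: (gamma-1)/2 = 0.2
Step 2: M^2 = 1.0816
Step 3: 1 + 0.2 * 1.0816 = 1.21632
Step 4: T0 = 298.7 * 1.21632 = 363.31 K

363.31


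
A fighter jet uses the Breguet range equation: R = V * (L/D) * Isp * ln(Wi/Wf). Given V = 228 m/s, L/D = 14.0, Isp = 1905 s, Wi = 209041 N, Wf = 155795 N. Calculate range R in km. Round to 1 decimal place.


Step 1: Coefficient = V * (L/D) * Isp = 228 * 14.0 * 1905 = 6080760.0 m
Step 2: Wi/Wf = 209041 / 155795 = 1.34177
Step 3: ln(1.34177) = 0.293989
Step 4: R = 6080760.0 * 0.293989 = 1787678.8 m = 1787.7 km

1787.7


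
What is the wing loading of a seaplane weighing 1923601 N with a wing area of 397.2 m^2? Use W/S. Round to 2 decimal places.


Step 1: Wing loading = W / S = 1923601 / 397.2
Step 2: Wing loading = 4842.90 N/m^2

4842.90


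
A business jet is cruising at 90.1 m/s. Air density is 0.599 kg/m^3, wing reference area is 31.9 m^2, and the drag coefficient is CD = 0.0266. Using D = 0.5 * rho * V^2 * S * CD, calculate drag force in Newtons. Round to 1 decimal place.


Step 1: Dynamic pressure q = 0.5 * 0.599 * 90.1^2 = 2431.344 Pa
Step 2: Drag D = q * S * CD = 2431.344 * 31.9 * 0.0266
Step 3: D = 2063.1 N

2063.1


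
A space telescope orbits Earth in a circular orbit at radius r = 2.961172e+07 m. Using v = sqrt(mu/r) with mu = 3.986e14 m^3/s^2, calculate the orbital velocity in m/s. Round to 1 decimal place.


Step 1: mu / r = 3.986e14 / 2.961172e+07 = 13460886.4328
Step 2: v = sqrt(13460886.4328) = 3668.9 m/s

3668.9


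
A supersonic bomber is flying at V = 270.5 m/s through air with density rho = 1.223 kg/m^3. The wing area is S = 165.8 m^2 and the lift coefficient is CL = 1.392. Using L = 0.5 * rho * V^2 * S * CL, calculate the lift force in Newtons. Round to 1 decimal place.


Step 1: Calculate dynamic pressure q = 0.5 * 1.223 * 270.5^2 = 0.5 * 1.223 * 73170.25 = 44743.6079 Pa
Step 2: Multiply by wing area and lift coefficient: L = 44743.6079 * 165.8 * 1.392
Step 3: L = 7418490.1857 * 1.392 = 10326538.3 N

10326538.3


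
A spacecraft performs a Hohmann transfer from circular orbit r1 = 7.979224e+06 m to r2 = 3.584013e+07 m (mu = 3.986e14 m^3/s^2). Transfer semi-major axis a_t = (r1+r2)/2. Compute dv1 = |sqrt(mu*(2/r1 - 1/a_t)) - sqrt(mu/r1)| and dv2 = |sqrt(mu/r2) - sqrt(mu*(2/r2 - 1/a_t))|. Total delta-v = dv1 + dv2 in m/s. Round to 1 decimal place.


Step 1: Transfer semi-major axis a_t = (7.979224e+06 + 3.584013e+07) / 2 = 2.190968e+07 m
Step 2: v1 (circular at r1) = sqrt(mu/r1) = 7067.87 m/s
Step 3: v_t1 = sqrt(mu*(2/r1 - 1/a_t)) = 9039.72 m/s
Step 4: dv1 = |9039.72 - 7067.87| = 1971.86 m/s
Step 5: v2 (circular at r2) = 3334.91 m/s, v_t2 = 2012.55 m/s
Step 6: dv2 = |3334.91 - 2012.55| = 1322.36 m/s
Step 7: Total delta-v = 1971.86 + 1322.36 = 3294.2 m/s

3294.2


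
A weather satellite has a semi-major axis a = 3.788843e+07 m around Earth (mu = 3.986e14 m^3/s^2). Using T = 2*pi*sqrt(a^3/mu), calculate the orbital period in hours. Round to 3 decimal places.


Step 1: a^3 / mu = 5.439010e+22 / 3.986e14 = 1.364528e+08
Step 2: sqrt(1.364528e+08) = 11681.3024 s
Step 3: T = 2*pi * 11681.3024 = 73395.79 s
Step 4: T in hours = 73395.79 / 3600 = 20.388 hours

20.388


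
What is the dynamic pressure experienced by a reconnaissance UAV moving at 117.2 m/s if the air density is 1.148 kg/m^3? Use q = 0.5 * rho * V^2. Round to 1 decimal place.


Step 1: V^2 = 117.2^2 = 13735.84
Step 2: q = 0.5 * 1.148 * 13735.84
Step 3: q = 7884.4 Pa

7884.4


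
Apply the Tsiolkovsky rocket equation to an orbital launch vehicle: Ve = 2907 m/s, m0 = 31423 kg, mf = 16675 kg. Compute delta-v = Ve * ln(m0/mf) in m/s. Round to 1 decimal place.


Step 1: Mass ratio m0/mf = 31423 / 16675 = 1.884438
Step 2: ln(1.884438) = 0.63363
Step 3: delta-v = 2907 * 0.63363 = 1842.0 m/s

1842.0


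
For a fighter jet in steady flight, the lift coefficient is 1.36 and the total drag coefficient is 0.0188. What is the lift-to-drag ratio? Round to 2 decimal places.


Step 1: L/D = CL / CD = 1.36 / 0.0188
Step 2: L/D = 72.34

72.34


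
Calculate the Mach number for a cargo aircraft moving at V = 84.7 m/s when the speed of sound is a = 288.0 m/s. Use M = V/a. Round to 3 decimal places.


Step 1: M = V / a = 84.7 / 288.0
Step 2: M = 0.294

0.294


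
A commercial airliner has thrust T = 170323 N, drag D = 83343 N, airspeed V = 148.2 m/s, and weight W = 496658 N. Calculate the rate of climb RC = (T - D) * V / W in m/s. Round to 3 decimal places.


Step 1: Excess thrust = T - D = 170323 - 83343 = 86980 N
Step 2: Excess power = 86980 * 148.2 = 12890436.0 W
Step 3: RC = 12890436.0 / 496658 = 25.954 m/s

25.954


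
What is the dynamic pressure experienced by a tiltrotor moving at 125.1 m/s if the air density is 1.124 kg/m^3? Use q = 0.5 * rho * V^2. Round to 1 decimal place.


Step 1: V^2 = 125.1^2 = 15650.01
Step 2: q = 0.5 * 1.124 * 15650.01
Step 3: q = 8795.3 Pa

8795.3


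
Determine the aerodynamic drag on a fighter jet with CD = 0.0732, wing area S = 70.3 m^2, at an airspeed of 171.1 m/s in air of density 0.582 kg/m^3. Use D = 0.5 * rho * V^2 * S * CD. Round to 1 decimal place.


Step 1: Dynamic pressure q = 0.5 * 0.582 * 171.1^2 = 8519.0861 Pa
Step 2: Drag D = q * S * CD = 8519.0861 * 70.3 * 0.0732
Step 3: D = 43838.9 N

43838.9


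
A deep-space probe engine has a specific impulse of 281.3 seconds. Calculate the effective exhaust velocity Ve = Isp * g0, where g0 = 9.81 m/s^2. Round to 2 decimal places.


Step 1: Ve = Isp * g0 = 281.3 * 9.81
Step 2: Ve = 2759.55 m/s

2759.55


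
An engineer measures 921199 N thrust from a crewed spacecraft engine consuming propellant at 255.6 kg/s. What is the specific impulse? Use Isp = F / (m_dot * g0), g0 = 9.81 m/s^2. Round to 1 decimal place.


Step 1: m_dot * g0 = 255.6 * 9.81 = 2507.44
Step 2: Isp = 921199 / 2507.44 = 367.4 s

367.4


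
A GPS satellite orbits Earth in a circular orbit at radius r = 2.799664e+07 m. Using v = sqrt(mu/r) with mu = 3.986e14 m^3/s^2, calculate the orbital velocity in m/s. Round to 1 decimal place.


Step 1: mu / r = 3.986e14 / 2.799664e+07 = 14237422.7764
Step 2: v = sqrt(14237422.7764) = 3773.3 m/s

3773.3


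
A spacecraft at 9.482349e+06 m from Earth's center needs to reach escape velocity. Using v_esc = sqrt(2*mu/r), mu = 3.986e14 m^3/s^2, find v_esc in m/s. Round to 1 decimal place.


Step 1: 2*mu/r = 2 * 3.986e14 / 9.482349e+06 = 84071995.2408
Step 2: v_esc = sqrt(84071995.2408) = 9169.1 m/s

9169.1


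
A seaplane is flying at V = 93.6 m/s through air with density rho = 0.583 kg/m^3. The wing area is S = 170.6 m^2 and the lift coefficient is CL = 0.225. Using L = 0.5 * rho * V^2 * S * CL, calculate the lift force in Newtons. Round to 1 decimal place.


Step 1: Calculate dynamic pressure q = 0.5 * 0.583 * 93.6^2 = 0.5 * 0.583 * 8760.96 = 2553.8198 Pa
Step 2: Multiply by wing area and lift coefficient: L = 2553.8198 * 170.6 * 0.225
Step 3: L = 435681.6647 * 0.225 = 98028.4 N

98028.4


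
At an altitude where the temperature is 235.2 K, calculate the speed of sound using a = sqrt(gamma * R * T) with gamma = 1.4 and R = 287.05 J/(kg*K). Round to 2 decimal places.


Step 1: gamma * R * T = 1.4 * 287.05 * 235.2 = 94519.824
Step 2: a = sqrt(94519.824) = 307.44 m/s

307.44


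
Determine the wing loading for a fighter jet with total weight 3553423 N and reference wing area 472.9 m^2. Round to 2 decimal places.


Step 1: Wing loading = W / S = 3553423 / 472.9
Step 2: Wing loading = 7514.11 N/m^2

7514.11


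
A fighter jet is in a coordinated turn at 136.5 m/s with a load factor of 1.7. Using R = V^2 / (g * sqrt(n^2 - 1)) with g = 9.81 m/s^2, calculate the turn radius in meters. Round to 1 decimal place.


Step 1: V^2 = 136.5^2 = 18632.25
Step 2: n^2 - 1 = 1.7^2 - 1 = 1.89
Step 3: sqrt(1.89) = 1.374773
Step 4: R = 18632.25 / (9.81 * 1.374773) = 1381.5 m

1381.5


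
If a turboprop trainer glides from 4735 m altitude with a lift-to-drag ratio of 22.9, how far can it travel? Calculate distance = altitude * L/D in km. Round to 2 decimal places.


Step 1: Glide distance = altitude * L/D = 4735 * 22.9 = 108431.5 m
Step 2: Convert to km: 108431.5 / 1000 = 108.43 km

108.43


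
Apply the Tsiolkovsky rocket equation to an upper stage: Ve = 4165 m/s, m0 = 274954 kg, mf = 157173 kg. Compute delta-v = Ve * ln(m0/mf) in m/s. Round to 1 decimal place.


Step 1: Mass ratio m0/mf = 274954 / 157173 = 1.749372
Step 2: ln(1.749372) = 0.559257
Step 3: delta-v = 4165 * 0.559257 = 2329.3 m/s

2329.3


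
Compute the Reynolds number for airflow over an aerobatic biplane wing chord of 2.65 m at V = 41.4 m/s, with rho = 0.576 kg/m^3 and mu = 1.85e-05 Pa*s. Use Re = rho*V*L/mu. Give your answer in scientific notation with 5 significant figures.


Step 1: Numerator = rho * V * L = 0.576 * 41.4 * 2.65 = 63.19296
Step 2: Re = 63.19296 / 1.85e-05
Step 3: Re = 3.4158e+06

3.4158e+06


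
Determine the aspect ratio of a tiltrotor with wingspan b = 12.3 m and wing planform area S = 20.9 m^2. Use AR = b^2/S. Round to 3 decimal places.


Step 1: b^2 = 12.3^2 = 151.29
Step 2: AR = 151.29 / 20.9 = 7.239

7.239


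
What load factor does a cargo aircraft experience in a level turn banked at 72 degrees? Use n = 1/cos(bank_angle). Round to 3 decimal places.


Step 1: Convert 72 degrees to radians = 1.256637
Step 2: cos(72 deg) = 0.309017
Step 3: n = 1 / 0.309017 = 3.236

3.236


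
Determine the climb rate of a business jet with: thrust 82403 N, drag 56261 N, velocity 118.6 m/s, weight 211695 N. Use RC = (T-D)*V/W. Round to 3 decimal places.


Step 1: Excess thrust = T - D = 82403 - 56261 = 26142 N
Step 2: Excess power = 26142 * 118.6 = 3100441.2 W
Step 3: RC = 3100441.2 / 211695 = 14.646 m/s

14.646


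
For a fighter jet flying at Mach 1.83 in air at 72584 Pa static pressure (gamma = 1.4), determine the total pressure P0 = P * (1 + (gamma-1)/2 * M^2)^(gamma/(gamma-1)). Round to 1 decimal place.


Step 1: (gamma-1)/2 * M^2 = 0.2 * 3.3489 = 0.66978
Step 2: 1 + 0.66978 = 1.66978
Step 3: Exponent gamma/(gamma-1) = 3.5
Step 4: P0 = 72584 * 1.66978^3.5 = 436664.9 Pa

436664.9


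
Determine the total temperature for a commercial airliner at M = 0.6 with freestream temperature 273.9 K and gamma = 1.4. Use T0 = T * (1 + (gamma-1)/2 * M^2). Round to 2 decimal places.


Step 1: (gamma-1)/2 = 0.2
Step 2: M^2 = 0.36
Step 3: 1 + 0.2 * 0.36 = 1.072
Step 4: T0 = 273.9 * 1.072 = 293.62 K

293.62


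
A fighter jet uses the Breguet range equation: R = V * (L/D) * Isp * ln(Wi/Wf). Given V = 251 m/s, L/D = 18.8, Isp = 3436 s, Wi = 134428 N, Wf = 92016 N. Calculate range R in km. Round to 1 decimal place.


Step 1: Coefficient = V * (L/D) * Isp = 251 * 18.8 * 3436 = 16213796.8 m
Step 2: Wi/Wf = 134428 / 92016 = 1.46092
Step 3: ln(1.46092) = 0.379066
Step 4: R = 16213796.8 * 0.379066 = 6146103.4 m = 6146.1 km

6146.1


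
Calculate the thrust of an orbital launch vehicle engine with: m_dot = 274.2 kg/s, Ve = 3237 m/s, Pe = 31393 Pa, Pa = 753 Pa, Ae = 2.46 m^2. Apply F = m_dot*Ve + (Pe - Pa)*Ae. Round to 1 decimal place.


Step 1: Momentum thrust = m_dot * Ve = 274.2 * 3237 = 887585.4 N
Step 2: Pressure thrust = (Pe - Pa) * Ae = (31393 - 753) * 2.46 = 75374.40 N
Step 3: Total thrust F = 887585.4 + 75374.40 = 962959.8 N

962959.8


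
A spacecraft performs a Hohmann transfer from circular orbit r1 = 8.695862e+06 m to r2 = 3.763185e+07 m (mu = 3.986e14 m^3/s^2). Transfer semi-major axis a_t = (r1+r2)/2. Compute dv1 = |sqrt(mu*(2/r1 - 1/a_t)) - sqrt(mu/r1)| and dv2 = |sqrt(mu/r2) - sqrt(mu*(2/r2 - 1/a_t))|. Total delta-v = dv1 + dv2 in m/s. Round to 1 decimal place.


Step 1: Transfer semi-major axis a_t = (8.695862e+06 + 3.763185e+07) / 2 = 2.316386e+07 m
Step 2: v1 (circular at r1) = sqrt(mu/r1) = 6770.37 m/s
Step 3: v_t1 = sqrt(mu*(2/r1 - 1/a_t)) = 8629.48 m/s
Step 4: dv1 = |8629.48 - 6770.37| = 1859.11 m/s
Step 5: v2 (circular at r2) = 3254.55 m/s, v_t2 = 1994.08 m/s
Step 6: dv2 = |3254.55 - 1994.08| = 1260.47 m/s
Step 7: Total delta-v = 1859.11 + 1260.47 = 3119.6 m/s

3119.6


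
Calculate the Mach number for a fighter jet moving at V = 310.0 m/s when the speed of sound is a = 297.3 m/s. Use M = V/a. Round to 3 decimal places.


Step 1: M = V / a = 310.0 / 297.3
Step 2: M = 1.043

1.043


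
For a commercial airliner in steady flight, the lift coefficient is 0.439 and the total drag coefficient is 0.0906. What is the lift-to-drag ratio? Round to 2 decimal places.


Step 1: L/D = CL / CD = 0.439 / 0.0906
Step 2: L/D = 4.85

4.85


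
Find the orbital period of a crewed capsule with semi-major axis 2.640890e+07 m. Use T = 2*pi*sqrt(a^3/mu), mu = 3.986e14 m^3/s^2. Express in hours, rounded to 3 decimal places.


Step 1: a^3 / mu = 1.841836e+22 / 3.986e14 = 4.620762e+07
Step 2: sqrt(4.620762e+07) = 6797.619 s
Step 3: T = 2*pi * 6797.619 = 42710.7 s
Step 4: T in hours = 42710.7 / 3600 = 11.864 hours

11.864


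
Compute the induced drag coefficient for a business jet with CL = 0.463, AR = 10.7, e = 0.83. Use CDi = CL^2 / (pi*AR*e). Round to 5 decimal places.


Step 1: CL^2 = 0.463^2 = 0.214369
Step 2: pi * AR * e = 3.14159 * 10.7 * 0.83 = 27.900484
Step 3: CDi = 0.214369 / 27.900484 = 0.00768

0.00768


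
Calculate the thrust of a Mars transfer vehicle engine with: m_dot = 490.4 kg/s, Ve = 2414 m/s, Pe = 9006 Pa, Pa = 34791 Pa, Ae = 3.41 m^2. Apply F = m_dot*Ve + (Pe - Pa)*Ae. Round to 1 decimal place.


Step 1: Momentum thrust = m_dot * Ve = 490.4 * 2414 = 1183825.6 N
Step 2: Pressure thrust = (Pe - Pa) * Ae = (9006 - 34791) * 3.41 = -87926.85 N
Step 3: Total thrust F = 1183825.6 + -87926.85 = 1095898.8 N

1095898.8


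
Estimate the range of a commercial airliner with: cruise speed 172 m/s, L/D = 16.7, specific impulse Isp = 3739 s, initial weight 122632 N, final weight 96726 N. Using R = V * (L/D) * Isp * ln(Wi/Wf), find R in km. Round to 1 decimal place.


Step 1: Coefficient = V * (L/D) * Isp = 172 * 16.7 * 3739 = 10739903.6 m
Step 2: Wi/Wf = 122632 / 96726 = 1.267829
Step 3: ln(1.267829) = 0.237306
Step 4: R = 10739903.6 * 0.237306 = 2548641.0 m = 2548.6 km

2548.6
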